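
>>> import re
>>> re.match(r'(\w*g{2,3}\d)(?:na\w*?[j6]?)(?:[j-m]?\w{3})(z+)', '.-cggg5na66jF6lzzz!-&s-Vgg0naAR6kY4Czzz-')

None

Pattern: zero or more of a word character, then 2 to 3 of a literal 'g', then a digit (captured); then the literal 'na', then zero or more of a word character (lazy), then optionally one of [j6] (non-capturing group); then optionally a character in [j-m], then exactly 3 of a word character (non-capturing group); then one or more of a literal 'z' (captured).
`re.match` won't scan ahead — the pattern has to work from the very first character.
Here the pattern fails at index 0, so the call returns None.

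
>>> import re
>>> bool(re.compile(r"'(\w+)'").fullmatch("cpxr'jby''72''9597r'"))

For `fullmatch`, every character of the input must be accounted for by the pattern.
Here there's no way to consume every character, so the call returns None, and `bool(None)` is False.

False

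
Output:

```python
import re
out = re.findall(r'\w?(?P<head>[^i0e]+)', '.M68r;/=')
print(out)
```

['.M68r;/=']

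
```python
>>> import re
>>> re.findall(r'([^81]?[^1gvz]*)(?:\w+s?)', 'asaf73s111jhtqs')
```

['asaf73s']

Pattern: optionally any character except [81], then zero or more of any character except [1gvz] (captured); then one or more of a word character, then optionally the literal 's' (non-capturing group).
Walking the string: at [0:15] match 'asaf73s111jhtqs', group 1 = 'asaf73s'.
Because there's exactly one group, `findall` drops the full match and keeps group 1 from the one hit.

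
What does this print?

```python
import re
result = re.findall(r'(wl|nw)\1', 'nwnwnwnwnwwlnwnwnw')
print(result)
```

`\1` has to match the exact text group 1 already captured.
Walking the string: at [0:4] match 'nwnw', group 1 = 'nw'; at [4:8] match 'nwnw', group 1 = 'nw'; at [12:16] match 'nwnw', group 1 = 'nw'.
Because there's exactly one group, `findall` drops the full match and keeps group 1 from each hit.

['nw', 'nw', 'nw']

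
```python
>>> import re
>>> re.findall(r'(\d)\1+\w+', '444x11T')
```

['4']

`\1` is not a pattern — it's the concrete string captured by group 1, re-applied verbatim.
Walking the string: at [0:7] match '444x11T', group 1 = '4'.
One capturing group, so `findall` returns just the captured substring from the one match — 1 in all.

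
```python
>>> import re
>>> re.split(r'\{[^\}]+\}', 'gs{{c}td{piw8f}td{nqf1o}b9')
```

['gs', 'td', 'td', 'b9']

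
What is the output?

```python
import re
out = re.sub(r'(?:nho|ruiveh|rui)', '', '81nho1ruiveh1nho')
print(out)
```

8111

The regex engine tests alternatives in the order written; an earlier branch that matches wins even if a later one would match more.
Matches: at [2:5] → 'nho'; at [6:12] → 'ruiveh'; at [13:16] → 'nho'.
Every occurrence is swapped for ''.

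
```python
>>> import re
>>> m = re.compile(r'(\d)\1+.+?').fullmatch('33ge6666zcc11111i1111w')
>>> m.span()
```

(0, 22)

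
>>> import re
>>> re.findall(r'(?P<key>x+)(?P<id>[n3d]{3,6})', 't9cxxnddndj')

[('xx', 'nddnd')]

The pattern matches one or more of a literal 'x' (captured as 'key'); then 3 to 6 of one of [n3d] (captured as 'id').
Multiple groups make `findall` return tuples — one 2-tuple for the one match.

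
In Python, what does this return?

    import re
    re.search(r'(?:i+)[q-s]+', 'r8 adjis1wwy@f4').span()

(6, 8)

This matches one or more of a literal 'i' (non-capturing group); then one or more of a character in [q-s].
`re.search` tries every starting position until one works.
The match spans [6:8] → 'is'.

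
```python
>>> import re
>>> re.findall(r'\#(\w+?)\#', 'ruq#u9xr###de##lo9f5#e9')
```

Matches: at [3:9] match '#u9xr#', group 1 = 'u9xr'; at [10:14] match '#de#', group 1 = 'de'; at [14:21] match '#lo9f5#', group 1 = 'lo9f5'.
One capturing group, so `findall` returns just the captured substring from each match — 3 in all.

['u9xr', 'de', 'lo9f5']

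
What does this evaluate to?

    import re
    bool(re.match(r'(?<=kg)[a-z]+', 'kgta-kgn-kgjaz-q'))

`re.match` won't scan ahead — the pattern has to work from the very first character.
Here position 0 doesn't satisfy it, so the call returns None, and `bool(None)` is False.

False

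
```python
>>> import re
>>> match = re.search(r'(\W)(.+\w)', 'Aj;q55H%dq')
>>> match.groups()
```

(';', 'q55H%dq')

This matches a non-word character (captured); then one or more of any character, then a word character (captured).
Unlike `match`, `search` isn't anchored — it looks for the pattern anywhere in the string.
The match spans [2:10] → ';q55H%dq'.
Captured: group 1 = ';', group 2 = 'q55H%dq'.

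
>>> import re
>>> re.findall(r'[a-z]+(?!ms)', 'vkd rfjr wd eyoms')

['vkd', 'rfjr', 'wd', 'eyoms']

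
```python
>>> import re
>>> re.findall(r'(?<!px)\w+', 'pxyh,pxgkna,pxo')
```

`(?!…)`/`(?<!…)` only lets a position through if the neighbouring text does NOT match; no characters are consumed.
Scanning left to right: at [0:4] → 'pxyh'; at [5:11] → 'pxgkna'; at [12:15] → 'pxo'.
`findall` yields the raw match text (3 of them) because the pattern has no groups.

['pxyh', 'pxgkna', 'pxo']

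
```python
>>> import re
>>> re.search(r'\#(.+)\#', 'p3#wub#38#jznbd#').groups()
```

The match spans [2:16] → '#wub#38#jznbd#'.
Captured: group 1 = 'wub#38#jznbd'.

('wub#38#jznbd',)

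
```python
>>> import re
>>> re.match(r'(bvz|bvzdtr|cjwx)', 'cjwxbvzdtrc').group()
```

'cjwx'

`re.match` won't scan ahead — the pattern has to work from the very first character.
The match spans [0:4] → 'cjwx'.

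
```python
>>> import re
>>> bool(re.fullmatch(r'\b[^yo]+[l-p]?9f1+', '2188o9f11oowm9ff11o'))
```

Pattern: a word boundary (`\b`, zero-width); then one or more of any character except [yo]; then optionally a character in [l-p], then the literal '9f'; then one or more of a literal '1'.
`fullmatch` succeeds only if the pattern covers the string from start to end.
Here the pattern can't cover the whole string, so the call returns None, and `bool(None)` is False.

False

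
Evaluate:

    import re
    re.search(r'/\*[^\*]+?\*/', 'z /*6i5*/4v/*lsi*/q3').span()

(2, 9)

The match spans [2:9] → '/*6i5*/'.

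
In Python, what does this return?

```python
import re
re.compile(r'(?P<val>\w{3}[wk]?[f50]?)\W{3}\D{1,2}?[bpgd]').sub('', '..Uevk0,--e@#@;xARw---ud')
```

'..Uevk0,--e@#@;'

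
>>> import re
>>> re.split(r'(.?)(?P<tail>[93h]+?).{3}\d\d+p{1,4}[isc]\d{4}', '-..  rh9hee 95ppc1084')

['-..  ', 'r', 'h9h', '']

Pattern: optionally any character (captured); then one or more of one of [93h] (lazy) (captured as 'tail'); then exactly 3 of any character, then a digit; then one or more of a digit; then 1 to 4 of a literal 'p', then one of [isc], then exactly 4 of a digit.
Matches to split on: at [5:21] → 'rh9hee 95ppc1084'.
`re.split` interleaves the captured-group text with the surrounding fragments.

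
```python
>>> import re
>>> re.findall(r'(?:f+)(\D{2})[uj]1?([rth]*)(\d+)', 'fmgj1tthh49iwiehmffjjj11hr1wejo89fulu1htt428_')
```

[('mg', 'tthh', '49'), ('jj', '', '1'), ('ul', 'htt', '428')]

Pattern: one or more of a literal 'f' (non-capturing group); then exactly 2 of a non-digit (captured); then one of [uj], then optionally a literal '1'; then zero or more of one of [rth] (captured); then one or more of a digit (captured).
Scanning left to right: at [0:11] match 'fmgj1tthh49', groups = ('mg', 'tthh', '49'); at [17:24] match 'ffjjj11', groups = ('jj', '', '1'); at [33:44] match 'fulu1htt428', groups = ('ul', 'htt', '428').
Multiple groups make `findall` return tuples — one 3-tuple for each match.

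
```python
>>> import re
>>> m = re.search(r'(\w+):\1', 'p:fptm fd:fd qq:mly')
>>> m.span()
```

`\1` is not a pattern — it's the concrete string captured by group 1, re-applied verbatim.
Unlike `match`, `search` isn't anchored — it looks for the pattern anywhere in the string.
The match spans [7:12] → 'fd:fd'.
Captured: group 1 = 'fd'.

(7, 12)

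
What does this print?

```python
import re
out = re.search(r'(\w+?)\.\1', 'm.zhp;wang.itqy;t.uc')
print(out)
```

None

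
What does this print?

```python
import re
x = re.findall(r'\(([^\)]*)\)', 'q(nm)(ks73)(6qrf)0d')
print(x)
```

['nm', 'ks73', '6qrf']

Matches: at [1:5] match '(nm)', group 1 = 'nm'; at [5:11] match '(ks73)', group 1 = 'ks73'; at [11:17] match '(6qrf)', group 1 = '6qrf'.
With a single group, `findall` returns only what that group captured — 3 items.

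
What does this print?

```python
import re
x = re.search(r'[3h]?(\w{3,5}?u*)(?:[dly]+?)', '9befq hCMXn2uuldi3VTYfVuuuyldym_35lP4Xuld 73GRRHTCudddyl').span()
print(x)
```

This matches optionally one of [3h]; then 3 to 5 of a word character (lazy), then zero or more of the literal 'u' (captured); then one or more of one of [dly] (lazy) (non-capturing group).
Lazy quantifiers expand one character at a time until the remainder of the pattern can match.
Unlike `match`, `search` isn't anchored — it looks for the pattern anywhere in the string.
The match spans [6:15] → 'hCMXn2uul'.
Captured: group 1 = 'CMXn2uu'.

(6, 15)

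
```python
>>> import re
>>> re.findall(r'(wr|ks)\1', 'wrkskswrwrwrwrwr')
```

After group 1 captures some text, `\1` only succeeds where that same text appears again.
Matches: at [2:6] match 'ksks', group 1 = 'ks'; at [6:10] match 'wrwr', group 1 = 'wr'; at [10:14] match 'wrwr', group 1 = 'wr'.
Because there's exactly one group, `findall` drops the full match and keeps group 1 from each hit.

['ks', 'wr', 'wr']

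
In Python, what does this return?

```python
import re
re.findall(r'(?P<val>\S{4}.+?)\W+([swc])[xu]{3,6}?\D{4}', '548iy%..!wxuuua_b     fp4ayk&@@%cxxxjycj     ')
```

Pattern: exactly 4 of a non-whitespace character, then one or more of any character (lazy) (captured as 'val'); then one or more of a non-word character; then one of [swc] (captured); then 3 to 6 of one of [xu] (lazy), then exactly 4 of a non-digit.
Walking the string: at [0:17] match '548iy%..!wxuuua_b', groups = ('548iy', 'w'); at [22:40] match 'fp4ayk&@@%cxxxjycj', groups = ('fp4ayk', 'c').
Multiple groups make `findall` return tuples — one 2-tuple for each match.

[('548iy', 'w'), ('fp4ayk', 'c')]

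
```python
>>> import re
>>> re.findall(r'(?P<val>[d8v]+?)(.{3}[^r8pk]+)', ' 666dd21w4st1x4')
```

The pattern matches one or more of one of [d8v] (lazy) (captured as 'val'); then exactly 3 of any character, then one or more of any character except [r8pk] (captured).
Matches: at [4:15] match 'dd21w4st1x4', groups = ('d', 'd21w4st1x4').
Multiple groups make `findall` return tuples — one 2-tuple for the one match.

[('d', 'd21w4st1x4')]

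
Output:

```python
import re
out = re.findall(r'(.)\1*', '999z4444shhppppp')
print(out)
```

After group 1 captures some text, `\1` only succeeds where that same text appears again.
Scanning left to right: at [0:3] match '999', group 1 = '9'; at [3:4] match 'z', group 1 = 'z'; at [4:8] match '4444', group 1 = '4'; at [8:9] match 's', group 1 = 's'; at [9:11] match 'hh', group 1 = 'h'; ….
`findall` collects group 1 from each match (6 total).

['9', 'z', '4', 's', 'h', 'p']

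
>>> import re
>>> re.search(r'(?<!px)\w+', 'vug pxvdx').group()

The negative lookahead/lookbehind blocks any match where the forbidden context is present.
`re.search` scans for the first position where the pattern succeeds.
The match spans [0:3] → 'vug'.

'vug'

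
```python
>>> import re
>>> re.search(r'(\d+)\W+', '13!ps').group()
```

Pattern: one or more of a digit (captured); then one or more of a non-word character.
The match spans [0:3] → '13!'.

'13!'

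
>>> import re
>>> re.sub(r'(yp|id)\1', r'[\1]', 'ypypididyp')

After group 1 captures some text, `\1` only succeeds where that same text appears again.
Matches: at [0:4] → 'ypyp'; at [4:8] → 'idid'.
`\1` in the replacement pulls in group 1's text for each match.

'[yp][id]yp'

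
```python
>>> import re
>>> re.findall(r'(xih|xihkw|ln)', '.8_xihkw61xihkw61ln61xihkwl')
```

['xih', 'xih', 'ln', 'xih']

Alternation tries branches left to right and keeps the first one that lets the overall match succeed at that position.
Matches: at [3:6] match 'xih', group 1 = 'xih'; at [10:13] match 'xih', group 1 = 'xih'; at [17:19] match 'ln', group 1 = 'ln'; at [21:24] match 'xih', group 1 = 'xih'.
`findall` collects group 1 from each match (4 total).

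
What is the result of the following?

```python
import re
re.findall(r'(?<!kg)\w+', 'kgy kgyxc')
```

['kgy', 'kgyxc']

A negative assertion filters positions out without eating any characters.
Matches: at [0:3] → 'kgy'; at [4:9] → 'kgyxc'.
Since nothing is captured, `findall` lists the 2 matched substrings directly.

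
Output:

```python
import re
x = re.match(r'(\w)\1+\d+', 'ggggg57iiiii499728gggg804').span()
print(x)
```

After group 1 captures some text, `\1` only succeeds where that same text appears again.
With `match`, the pattern is implicitly anchored at the beginning.
The match spans [0:7] → 'ggggg57'.
Captured: group 1 = 'g'.

(0, 7)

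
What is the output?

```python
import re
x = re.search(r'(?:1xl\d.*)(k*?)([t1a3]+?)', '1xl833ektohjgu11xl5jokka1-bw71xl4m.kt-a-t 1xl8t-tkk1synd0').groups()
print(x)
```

('', '1')

Pattern: the literal '1xl', then a digit, then zero or more of any character (non-capturing group); then zero or more of a literal 'k' (lazy) (captured); then one or more of one of [t1a3] (lazy) (captured).
Unlike `match`, `search` isn't anchored — it looks for the pattern anywhere in the string.
The match spans [0:52] → '1xl833ektohjgu11xl5jokka1-bw71xl4m.kt-a-t 1xl8t-tkk1'.
Captured: group 1 = '', group 2 = '1'.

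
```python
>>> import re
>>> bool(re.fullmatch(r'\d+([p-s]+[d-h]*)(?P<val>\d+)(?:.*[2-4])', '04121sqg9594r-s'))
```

This matches one or more of a digit; then one or more of a character in [p-s], then zero or more of a character in [d-h] (captured); then one or more of a digit (captured as 'val'); then zero or more of any character, then a character in [2-4] (non-capturing group).
`re.fullmatch` is like wrapping the pattern in `^…$` (in single-line mode).
Here there's no way to consume every character, so the call returns None, and `bool(None)` is False.

False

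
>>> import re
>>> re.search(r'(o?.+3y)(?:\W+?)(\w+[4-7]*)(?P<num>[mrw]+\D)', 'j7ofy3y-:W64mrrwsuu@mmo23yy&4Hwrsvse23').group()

'j7ofy3y-:W64mrrws'

The match spans [0:17] → 'j7ofy3y-:W64mrrws'.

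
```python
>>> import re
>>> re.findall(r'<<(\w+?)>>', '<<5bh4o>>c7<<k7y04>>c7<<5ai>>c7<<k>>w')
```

One capturing group, so `findall` returns just the captured substring from each match — 4 in all.

['5bh4o', 'k7y04', '5ai', 'k']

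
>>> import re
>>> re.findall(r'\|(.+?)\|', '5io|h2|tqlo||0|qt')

['h2', '|0']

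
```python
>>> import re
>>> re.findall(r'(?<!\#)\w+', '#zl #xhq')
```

['l', 'hq']

Because the assertion is negative and zero-width, positions next to the forbidden text are skipped.
Scanning left to right: at [2:3] → 'l'; at [6:8] → 'hq'.
`findall` yields the raw match text (2 of them) because the pattern has no groups.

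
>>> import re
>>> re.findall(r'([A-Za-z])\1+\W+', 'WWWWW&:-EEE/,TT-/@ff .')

After group 1 captures some text, `\1` only succeeds where that same text appears again.
`findall` collects group 1 from each match (4 total).

['W', 'E', 'T', 'f']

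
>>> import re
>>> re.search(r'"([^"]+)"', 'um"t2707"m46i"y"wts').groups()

('t2707',)

`re.search` scans for the first position where the pattern succeeds.
The match spans [2:9] → '"t2707"'.
Captured: group 1 = 't2707'.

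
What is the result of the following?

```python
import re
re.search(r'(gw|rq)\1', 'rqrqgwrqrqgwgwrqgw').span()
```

`\1` is not a pattern — it's the concrete string captured by group 1, re-applied verbatim.
`search` walks the string left to right and returns the first match it finds.
The match spans [0:4] → 'rqrq'.
Captured: group 1 = 'rq'.

(0, 4)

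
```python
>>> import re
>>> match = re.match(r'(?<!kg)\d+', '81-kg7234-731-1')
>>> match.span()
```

(0, 2)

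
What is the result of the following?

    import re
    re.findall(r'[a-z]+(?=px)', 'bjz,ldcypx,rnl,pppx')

['ldcy', 'pp']

Because the assertion is zero-width, the text it checks is not consumed and won't appear in the result.
Matches: at [4:8] → 'ldcy'; at [15:17] → 'pp'.
`findall` yields the raw match text (2 of them) because the pattern has no groups.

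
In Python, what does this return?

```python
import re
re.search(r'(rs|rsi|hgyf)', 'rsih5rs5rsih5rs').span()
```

The regex engine tests alternatives in the order written; an earlier branch that matches wins even if a later one would match more.
The match spans [0:2] → 'rs'.

(0, 2)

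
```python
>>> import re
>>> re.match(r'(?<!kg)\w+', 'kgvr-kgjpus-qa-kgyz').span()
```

(0, 4)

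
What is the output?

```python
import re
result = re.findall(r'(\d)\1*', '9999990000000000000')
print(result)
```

`\1` has to match the exact text group 1 already captured.
One capturing group, so `findall` returns just the captured substring from each match — 2 in all.

['9', '0']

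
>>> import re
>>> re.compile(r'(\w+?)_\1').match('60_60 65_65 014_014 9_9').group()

'60_60'

The backreference `\1` re-matches whatever the first group consumed, character for character.
`re.match` only tries the pattern at the start of the string.
The match spans [0:5] → '60_60'.
Captured: group 1 = '60'.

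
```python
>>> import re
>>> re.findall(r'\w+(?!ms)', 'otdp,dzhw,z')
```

A negative assertion filters positions out without eating any characters.
`findall` yields the raw match text (3 of them) because the pattern has no groups.

['otdp', 'dzhw', 'z']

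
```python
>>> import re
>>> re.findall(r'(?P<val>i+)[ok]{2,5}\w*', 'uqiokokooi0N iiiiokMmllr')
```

['i', 'iiii']

This matches one or more of a literal 'i' (captured as 'val'); then 2 to 5 of one of [ok], then zero or more of a word character.
Scanning left to right: at [2:12] match 'iokokooi0N', group 1 = 'i'; at [13:24] match 'iiiiokMmllr', group 1 = 'iiii'.
Because there's exactly one group, `findall` drops the full match and keeps group 1 from each hit.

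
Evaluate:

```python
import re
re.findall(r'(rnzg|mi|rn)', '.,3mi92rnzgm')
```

['mi', 'rnzg']

Alternation isn't longest-match — the leftmost alternative that fits at this position is chosen.
Because there's exactly one group, `findall` drops the full match and keeps group 1 from each hit.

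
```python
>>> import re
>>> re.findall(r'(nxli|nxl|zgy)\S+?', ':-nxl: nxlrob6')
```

['nxl', 'nxl']

Walking the string: at [2:6] match 'nxl:', group 1 = 'nxl'; at [7:11] match 'nxlr', group 1 = 'nxl'.
`findall` collects group 1 from each match (2 total).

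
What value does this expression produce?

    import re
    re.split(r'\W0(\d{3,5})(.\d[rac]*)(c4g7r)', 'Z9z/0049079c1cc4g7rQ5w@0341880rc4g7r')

['Z9z/0049079c1cc4g7rQ5w', '3418', '80r', 'c4g7r', '']

This matches a non-word character, then a literal '0'; then 3 to 5 of a digit (captured); then any character, then a digit, then zero or more of one of [rac] (captured); then the literal 'c4', then the literal 'g7r' (captured).
Matches to split on: at [22:36] → '@0341880rc4g7r'.
Because the pattern has a capturing group, `split` also inserts each captured text between the pieces.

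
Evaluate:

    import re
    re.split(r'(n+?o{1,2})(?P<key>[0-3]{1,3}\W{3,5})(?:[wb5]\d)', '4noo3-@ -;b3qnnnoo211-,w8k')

['4', 'noo', '3-@ -;', 'qnnnoo211-,w8k']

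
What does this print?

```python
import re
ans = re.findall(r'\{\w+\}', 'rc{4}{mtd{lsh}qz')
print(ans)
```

Matches: at [2:5] → '{4}'; at [9:14] → '{lsh}'.
`findall` yields the raw match text (2 of them) because the pattern has no groups.

['{4}', '{lsh}']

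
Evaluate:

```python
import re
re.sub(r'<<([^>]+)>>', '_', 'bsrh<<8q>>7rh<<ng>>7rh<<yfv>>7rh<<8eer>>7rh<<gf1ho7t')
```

'bsrh_7rh_7rh_7rh_7rh<<gf1ho7t'

Matches: at [4:10] → '<<8q>>'; at [13:19] → '<<ng>>'; at [22:29] → '<<yfv>>'; at [32:40] → '<<8eer>>'.
Every occurrence is swapped for '_'.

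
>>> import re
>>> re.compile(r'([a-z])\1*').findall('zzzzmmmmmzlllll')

After group 1 captures some text, `\1` only succeeds where that same text appears again.
Walking the string: at [0:4] match 'zzzz', group 1 = 'z'; at [4:9] match 'mmmmm', group 1 = 'm'; at [9:10] match 'z', group 1 = 'z'; at [10:15] match 'lllll', group 1 = 'l'.
Because there's exactly one group, `findall` drops the full match and keeps group 1 from each hit.

['z', 'm', 'z', 'l']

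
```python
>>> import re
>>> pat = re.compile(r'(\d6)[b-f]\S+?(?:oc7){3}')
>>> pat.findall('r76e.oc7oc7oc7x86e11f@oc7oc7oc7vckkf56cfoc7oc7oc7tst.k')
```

['76', '86', '56']

Because the quantifier is non-greedy, it stops expanding at the earliest point where the rest of the pattern can succeed.
With a single group, `findall` returns only what that group captured — 3 items.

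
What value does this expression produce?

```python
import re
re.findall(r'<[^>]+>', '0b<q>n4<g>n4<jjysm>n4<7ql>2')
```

With no groups in the pattern, `findall` gives back each whole match — 4 here.

['<q>', '<g>', '<jjysm>', '<7ql>']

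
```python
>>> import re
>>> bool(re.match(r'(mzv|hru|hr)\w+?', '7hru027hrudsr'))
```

False

`re.match` only tries the pattern at the start of the string.
Here the string doesn't start with a match, so the call returns None, and `bool(None)` is False.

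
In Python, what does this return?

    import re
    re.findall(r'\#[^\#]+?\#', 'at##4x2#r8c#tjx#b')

['#4x2#', '#tjx#']

Walking the string: at [3:8] → '#4x2#'; at [11:16] → '#tjx#'.
No capturing groups, so `findall` returns the 2 full match strings.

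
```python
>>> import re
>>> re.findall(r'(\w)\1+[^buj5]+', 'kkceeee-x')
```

['k']

A backreference is literal: `\1` must see the identical characters the first group matched.
Because there's exactly one group, `findall` drops the full match and keeps group 1 from the one hit.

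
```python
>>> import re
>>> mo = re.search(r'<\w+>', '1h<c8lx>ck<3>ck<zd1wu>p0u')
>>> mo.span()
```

`re.search` scans for the first position where the pattern succeeds.
The match spans [2:8] → '<c8lx>'.

(2, 8)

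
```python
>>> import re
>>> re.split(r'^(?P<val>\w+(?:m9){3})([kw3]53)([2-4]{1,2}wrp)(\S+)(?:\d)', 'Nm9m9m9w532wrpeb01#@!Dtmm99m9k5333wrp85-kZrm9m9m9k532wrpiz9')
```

The pattern matches anchored at the start of the string; then one or more of a word character, then the literal 'm9' repeated 3 times (captured as 'val'); then one of [kw3], then the literal '53' (captured); then 1 to 2 of a character in [2-4], then the literal 'wrp' (captured); then one or more of a non-whitespace character (captured); then a digit (non-capturing group).
Matches to split on: at [0:59] → 'Nm9m9m9w532wrpeb01#@!Dtmm99m9k5333wrp85-kZrm9m9m9k532wrpiz9'.
`re.split` interleaves the captured-group text with the surrounding fragments.

['', 'Nm9m9m9', 'w53', '2wrp', 'eb01#@!Dtmm99m9k5333wrp85-kZrm9m9m9k532wrpiz', '']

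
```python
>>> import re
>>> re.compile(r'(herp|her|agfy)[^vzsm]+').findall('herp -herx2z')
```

['herp']

Alternation tries branches left to right and keeps the first one that lets the overall match succeed at that position.
With a single group, `findall` returns only what that group captured — 1 item.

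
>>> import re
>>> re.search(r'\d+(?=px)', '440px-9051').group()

Lookahead/lookbehind check context without consuming it, so the matched span excludes the asserted characters.
Unlike `match`, `search` isn't anchored — it looks for the pattern anywhere in the string.
The match spans [0:3] → '440'.

'440'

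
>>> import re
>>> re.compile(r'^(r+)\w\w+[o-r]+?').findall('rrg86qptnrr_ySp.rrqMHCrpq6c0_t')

`findall` collects group 1 from the one match (1 total).

['rr']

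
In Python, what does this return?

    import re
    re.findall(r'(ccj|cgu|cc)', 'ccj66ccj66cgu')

The regex engine tests alternatives in the order written; an earlier branch that matches wins even if a later one would match more.
`findall` collects group 1 from each match (3 total).

['ccj', 'ccj', 'cgu']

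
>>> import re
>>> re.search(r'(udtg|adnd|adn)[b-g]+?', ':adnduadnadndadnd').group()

The match spans [1:5] → 'adnd'.

'adnd'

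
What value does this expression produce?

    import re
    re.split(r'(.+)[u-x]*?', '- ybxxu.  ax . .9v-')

['', '- ybxxu.  ax . .9v-', '']

This matches one or more of any character (captured); then zero or more of a character in [u-x] (lazy).
Matches to split on: at [0:19] → '- ybxxu.  ax . .9v-'.
`re.split` interleaves the captured-group text with the surrounding fragments.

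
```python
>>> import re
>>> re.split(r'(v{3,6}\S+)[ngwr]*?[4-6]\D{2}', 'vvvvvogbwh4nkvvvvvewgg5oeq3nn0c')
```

The pattern matches 3 to 6 of the literal 'v', then one or more of a non-whitespace character (captured); then zero or more of one of [ngwr] (lazy), then a character in [4-6], then exactly 2 of a non-digit.
Because the pattern has a capturing group, `split` also inserts each captured text between the pieces.

['', 'vvvvvogbwh4nkvvvvvewgg', 'q3nn0c']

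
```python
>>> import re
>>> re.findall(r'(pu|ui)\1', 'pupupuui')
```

['pu']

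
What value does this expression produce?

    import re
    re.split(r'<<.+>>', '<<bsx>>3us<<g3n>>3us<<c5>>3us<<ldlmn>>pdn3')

['', 'pdn3']

Matches to split on: at [0:38] → '<<bsx>>3us<<g3n>>3us<<c5>>3us<<ldlmn>>'.
Each match becomes a cut point; 2 segments remain.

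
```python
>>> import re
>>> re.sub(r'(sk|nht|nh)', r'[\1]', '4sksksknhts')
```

'4[sk][sk][sk][nht]s'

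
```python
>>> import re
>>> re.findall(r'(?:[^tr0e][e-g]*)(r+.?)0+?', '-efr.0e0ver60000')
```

['r.', 'r6']

Pattern: any character except [tr0e], then zero or more of a character in [e-g] (non-capturing group); then one or more of a literal 'r', then optionally any character (captured); then one or more of a literal '0' (lazy).
Walking the string: at [0:6] match '-efr.0', group 1 = 'r.'; at [8:13] match 'ver60', group 1 = 'r6'.
Because there's exactly one group, `findall` drops the full match and keeps group 1 from each hit.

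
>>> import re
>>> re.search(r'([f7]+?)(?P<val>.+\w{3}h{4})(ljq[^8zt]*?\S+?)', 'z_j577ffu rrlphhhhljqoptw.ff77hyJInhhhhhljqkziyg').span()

This matches one or more of one of [f7] (lazy) (captured); then one or more of any character, then exactly 3 of a word character, then exactly 4 of a literal 'h' (captured as 'val'); then the literal 'ljq', then zero or more of any character except [8zt] (lazy), then one or more of a non-whitespace character (lazy) (captured).
`search` walks the string left to right and returns the first match it finds.
The match spans [4:44] → '77ffu rrlphhhhljqoptw.ff77hyJInhhhhhljqk'.
Captured: group 1 = '7', group 2 = '7ffu rrlphhhhljqoptw.ff77hyJInhhhhh', group 3 = 'ljqk'.

(4, 44)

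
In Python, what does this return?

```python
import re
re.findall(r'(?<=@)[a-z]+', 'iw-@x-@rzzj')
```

The lookaround is zero-width — it requires the adjacent text to match without consuming it, so the asserted text isn't part of the match.
Since nothing is captured, `findall` lists the 2 matched substrings directly.

['x', 'rzzj']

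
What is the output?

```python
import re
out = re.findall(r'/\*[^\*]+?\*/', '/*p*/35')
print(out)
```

['/*p*/']

Walking the string: at [0:5] → '/*p*/'.
Since nothing is captured, `findall` lists the 1 matched substring directly.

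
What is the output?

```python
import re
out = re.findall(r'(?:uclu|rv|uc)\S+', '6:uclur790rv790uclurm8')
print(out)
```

No capturing groups, so `findall` returns the 1 full match string.

['uclur790rv790uclurm8']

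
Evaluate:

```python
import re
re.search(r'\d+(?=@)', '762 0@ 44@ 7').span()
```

Lookahead/lookbehind check context without consuming it, so the matched span excludes the asserted characters.
The match spans [4:5] → '0'.

(4, 5)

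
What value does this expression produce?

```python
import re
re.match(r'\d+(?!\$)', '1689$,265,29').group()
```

'168'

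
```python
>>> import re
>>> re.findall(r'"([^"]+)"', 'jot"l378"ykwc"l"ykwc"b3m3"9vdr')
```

Walking the string: at [3:9] match '"l378"', group 1 = 'l378'; at [13:16] match '"l"', group 1 = 'l'; at [20:26] match '"b3m3"', group 1 = 'b3m3'.
Because there's exactly one group, `findall` drops the full match and keeps group 1 from each hit.

['l378', 'l', 'b3m3']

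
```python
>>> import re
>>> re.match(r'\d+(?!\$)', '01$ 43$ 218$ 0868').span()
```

(0, 1)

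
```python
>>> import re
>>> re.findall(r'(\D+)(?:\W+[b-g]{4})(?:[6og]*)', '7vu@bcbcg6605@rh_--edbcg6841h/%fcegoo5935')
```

This matches one or more of a non-digit (captured); then one or more of a non-word character, then exactly 4 of a character in [b-g] (non-capturing group); then zero or more of one of [6og] (non-capturing group).
Matches: at [1:11] match 'vu@bcbcg66', group 1 = 'vu'; at [13:25] match '@rh_--edbcg6', group 1 = '@rh_-'; at [28:37] match 'h/%fcegoo', group 1 = 'h/'.
`findall` collects group 1 from each match (3 total).

['vu', '@rh_-', 'h/']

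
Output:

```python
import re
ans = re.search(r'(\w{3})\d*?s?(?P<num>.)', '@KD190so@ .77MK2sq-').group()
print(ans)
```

KD19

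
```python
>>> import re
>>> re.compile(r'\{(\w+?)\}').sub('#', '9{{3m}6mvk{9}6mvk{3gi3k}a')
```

'9{#6mvk#6mvk#a'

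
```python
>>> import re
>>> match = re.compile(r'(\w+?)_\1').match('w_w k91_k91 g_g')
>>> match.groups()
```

('w',)

The match spans [0:3] → 'w_w'.
Captured: group 1 = 'w'.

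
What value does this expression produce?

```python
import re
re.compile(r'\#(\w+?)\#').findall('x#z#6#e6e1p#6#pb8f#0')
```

['z', 'e6e1p', 'pb8f']

Walking the string: at [1:4] match '#z#', group 1 = 'z'; at [5:12] match '#e6e1p#', group 1 = 'e6e1p'; at [13:19] match '#pb8f#', group 1 = 'pb8f'.
`findall` collects group 1 from each match (3 total).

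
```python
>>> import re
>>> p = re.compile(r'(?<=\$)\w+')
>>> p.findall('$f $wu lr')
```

Because the assertion is zero-width, the text it checks is not consumed and won't appear in the result.
Scanning left to right: at [1:2] → 'f'; at [4:6] → 'wu'.
With no groups in the pattern, `findall` gives back each whole match — 2 here.

['f', 'wu']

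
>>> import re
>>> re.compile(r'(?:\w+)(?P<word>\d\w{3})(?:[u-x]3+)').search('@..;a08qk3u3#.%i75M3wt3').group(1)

'8qk3'

The pattern matches one or more of a word character (non-capturing group); then a digit, then exactly 3 of a word character (captured as 'word'); then a character in [u-x], then one or more of the literal '3' (non-capturing group).
Unlike `match`, `search` isn't anchored — it looks for the pattern anywhere in the string.
The match spans [4:12] → 'a08qk3u3'.
Captured: group 1 = '8qk3'.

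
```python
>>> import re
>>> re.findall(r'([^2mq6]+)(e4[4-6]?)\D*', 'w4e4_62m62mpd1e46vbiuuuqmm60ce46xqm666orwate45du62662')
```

Pattern: one or more of any character except [2mq6] (captured); then the literal 'e4', then optionally a character in [4-6] (captured); then zero or more of a non-digit.
Matches: at [0:5] match 'w4e4_', groups = ('w4', 'e4'); at [11:26] match 'pd1e46vbiuuuqmm', groups = ('pd1', 'e46'); at [27:35] match '0ce46xqm', groups = ('0c', 'e46'); at [38:48] match 'orwate45du', groups = ('orwat', 'e45').
2 groups means each result is a tuple of 2 captured strings — 4 here.

[('w4', 'e4'), ('pd1', 'e46'), ('0c', 'e46'), ('orwat', 'e45')]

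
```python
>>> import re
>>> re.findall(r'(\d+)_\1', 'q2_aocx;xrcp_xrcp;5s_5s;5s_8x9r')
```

One capturing group, so `findall` returns just the captured substring from each match — 0 in all.
Nothing in the string satisfies the pattern, so the list is empty.

[]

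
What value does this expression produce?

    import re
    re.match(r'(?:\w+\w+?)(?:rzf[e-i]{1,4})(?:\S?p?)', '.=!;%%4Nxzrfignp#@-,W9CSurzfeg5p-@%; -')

Pattern: one or more of a word character, then one or more of a word character (lazy) (non-capturing group); then the literal 'rzf', then 1 to 4 of a character in [e-i] (non-capturing group); then optionally a non-whitespace character, then optionally a literal 'p' (non-capturing group).
With `match`, the pattern is implicitly anchored at the beginning.
Here position 0 doesn't satisfy it, so the call returns None.

None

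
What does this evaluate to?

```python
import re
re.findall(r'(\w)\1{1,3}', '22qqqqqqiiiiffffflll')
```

`\1` is not a pattern — it's the concrete string captured by group 1, re-applied verbatim.
Because there's exactly one group, `findall` drops the full match and keeps group 1 from each hit.

['2', 'q', 'q', 'i', 'f', 'l']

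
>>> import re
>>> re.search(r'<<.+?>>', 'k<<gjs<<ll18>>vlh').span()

`re.search` scans for the first position where the pattern succeeds.
The match spans [1:14] → '<<gjs<<ll18>>'.

(1, 14)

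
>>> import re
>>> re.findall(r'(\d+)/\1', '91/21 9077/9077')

`\1` has to match the exact text group 1 already captured.
With a single group, `findall` returns only what that group captured — 1 item.

['9077']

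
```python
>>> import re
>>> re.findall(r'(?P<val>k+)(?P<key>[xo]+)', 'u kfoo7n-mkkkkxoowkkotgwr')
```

[('kkkk', 'xoo'), ('kk', 'o')]

This matches one or more of a literal 'k' (captured as 'val'); then one or more of one of [xo] (captured as 'key').
With 2 capturing groups, `findall` returns a 2-tuple per match.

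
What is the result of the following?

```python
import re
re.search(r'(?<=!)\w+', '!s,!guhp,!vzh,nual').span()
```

(1, 2)

Lookahead/lookbehind check context without consuming it, so the matched span excludes the asserted characters.
The match spans [1:2] → 's'.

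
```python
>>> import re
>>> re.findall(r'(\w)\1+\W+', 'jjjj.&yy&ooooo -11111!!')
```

['j', 'y', 'o', '1']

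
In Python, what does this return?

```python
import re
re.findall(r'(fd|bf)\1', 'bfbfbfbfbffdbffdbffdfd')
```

['bf', 'bf', 'fd']

The backreference `\1` re-matches whatever the first group consumed, character for character.
Scanning left to right: at [0:4] match 'bfbf', group 1 = 'bf'; at [4:8] match 'bfbf', group 1 = 'bf'; at [18:22] match 'fdfd', group 1 = 'fd'.
One capturing group, so `findall` returns just the captured substring from each match — 3 in all.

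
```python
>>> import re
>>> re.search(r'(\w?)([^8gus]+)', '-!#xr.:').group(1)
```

This matches optionally a word character (captured); then one or more of any character except [8gus] (captured).
`re.search` tries every starting position until one works.
The match spans [0:7] → '-!#xr.:'.
Captured: group 1 = '', group 2 = '-!#xr.:'.

''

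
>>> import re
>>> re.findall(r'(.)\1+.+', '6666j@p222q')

['6']

`\1` is not a pattern — it's the concrete string captured by group 1, re-applied verbatim.
Because there's exactly one group, `findall` drops the full match and keeps group 1 from the one hit.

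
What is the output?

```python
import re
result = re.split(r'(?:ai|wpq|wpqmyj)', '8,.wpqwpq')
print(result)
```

['8,.', '', '']

Matches to split on: at [3:6] → 'wpq'; at [6:9] → 'wpq'.
`split` removes every match and returns the 3 fragments in between.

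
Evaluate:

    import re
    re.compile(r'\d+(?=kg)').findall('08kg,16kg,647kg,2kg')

The lookaround is zero-width — it requires the adjacent text to match without consuming it, so the asserted text isn't part of the match.
No capturing groups, so `findall` returns the 4 full match strings.

['08', '16', '647', '2']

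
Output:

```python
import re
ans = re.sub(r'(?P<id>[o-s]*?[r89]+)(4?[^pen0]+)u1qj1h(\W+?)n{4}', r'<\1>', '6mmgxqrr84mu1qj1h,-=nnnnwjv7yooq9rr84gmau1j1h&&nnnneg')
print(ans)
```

6mmgx<qrr8>wjv7yooq9rr84gmau1j1h&&nnnneg

Each match is replaced using the text its own group 1 captured.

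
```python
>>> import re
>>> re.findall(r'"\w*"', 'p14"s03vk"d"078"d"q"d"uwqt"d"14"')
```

['"s03vk"', '"078"', '"q"', '"uwqt"', '"14"']

With no groups in the pattern, `findall` gives back each whole match — 5 here.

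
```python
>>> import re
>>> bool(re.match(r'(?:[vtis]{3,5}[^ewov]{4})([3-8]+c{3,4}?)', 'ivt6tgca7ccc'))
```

The pattern matches 3 to 5 of one of [vtis], then exactly 4 of any character except [ewov] (non-capturing group); then one or more of a character in [3-8], then 3 to 4 of a literal 'c' (lazy) (captured).
With `match`, the pattern is implicitly anchored at the beginning.
Here the string doesn't start with a match, so the call returns None, and `bool(None)` is False.

False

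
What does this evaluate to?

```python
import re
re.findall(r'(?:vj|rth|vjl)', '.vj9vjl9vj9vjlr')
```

['vj', 'vj', 'vj', 'vj']

`|` is ordered: at each position the engine commits to the first alternative that works.
Matches: at [1:3] → 'vj'; at [4:6] → 'vj'; at [8:10] → 'vj'; at [11:13] → 'vj'.
With no groups in the pattern, `findall` gives back each whole match — 4 here.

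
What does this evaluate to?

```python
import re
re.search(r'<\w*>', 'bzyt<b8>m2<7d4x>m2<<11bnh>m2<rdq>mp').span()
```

(4, 8)

`re.search` tries every starting position until one works.
The match spans [4:8] → '<b8>'.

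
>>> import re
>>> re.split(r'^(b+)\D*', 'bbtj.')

['', 'bb', '']

The pattern matches anchored at the start of the string; then one or more of a literal 'b' (captured); then zero or more of a non-digit.
Matches to split on: at [0:5] → 'bbtj.'.
With a capturing group present, the delimiter's captured portion is kept in the result list.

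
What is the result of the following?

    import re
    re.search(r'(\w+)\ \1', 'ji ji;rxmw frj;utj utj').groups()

('ji',)

`\1` has to match the exact text group 1 already captured.
`search` walks the string left to right and returns the first match it finds.
The match spans [0:5] → 'ji ji'.
Captured: group 1 = 'ji'.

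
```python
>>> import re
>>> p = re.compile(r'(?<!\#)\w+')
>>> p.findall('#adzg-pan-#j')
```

['dzg', 'pan']

The negative lookaround is zero-width — it rules out positions where the adjacent text would match, without consuming anything.
Since nothing is captured, `findall` lists the 2 matched substrings directly.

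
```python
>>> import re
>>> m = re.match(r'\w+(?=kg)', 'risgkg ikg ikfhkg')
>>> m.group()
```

`re.match` only tries the pattern at the start of the string.
The match spans [0:4] → 'risg'.

'risg'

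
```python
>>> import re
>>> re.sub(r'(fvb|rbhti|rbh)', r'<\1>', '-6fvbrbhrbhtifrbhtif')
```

'-6<fvb><rbh><rbhti>f<rbhti>f'

The regex engine tests alternatives in the order written; an earlier branch that matches wins even if a later one would match more.
Matches: at [2:5] → 'fvb'; at [5:8] → 'rbh'; at [8:13] → 'rbhti'; at [14:19] → 'rbhti'.
`\1` in the replacement pulls in group 1's text for each match.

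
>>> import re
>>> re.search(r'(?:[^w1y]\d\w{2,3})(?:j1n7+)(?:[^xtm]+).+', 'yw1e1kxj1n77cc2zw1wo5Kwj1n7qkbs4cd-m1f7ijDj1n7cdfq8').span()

Pattern: any character except [w1y], then a digit, then 2 to 3 of a word character (non-capturing group); then the literal 'j1n', then one or more of a literal '7' (non-capturing group); then one or more of any character except [xtm] (non-capturing group); then one or more of any character.
The match spans [3:51] → 'e1kxj1n77cc2zw1wo5Kwj1n7qkbs4cd-m1f7ijDj1n7cdfq8'.

(3, 51)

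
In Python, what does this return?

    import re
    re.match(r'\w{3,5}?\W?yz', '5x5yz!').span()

This matches 3 to 5 of a word character (lazy); then optionally a non-word character, then the literal 'yz'.
`re.match` won't scan ahead — the pattern has to work from the very first character.
The match spans [0:5] → '5x5yz'.

(0, 5)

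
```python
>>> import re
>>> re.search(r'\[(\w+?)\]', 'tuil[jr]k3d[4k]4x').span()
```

(4, 8)

`re.search` scans for the first position where the pattern succeeds.
The match spans [4:8] → '[jr]'.
Captured: group 1 = 'jr'.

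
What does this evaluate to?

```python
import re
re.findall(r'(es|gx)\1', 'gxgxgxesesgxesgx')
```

['gx', 'es']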